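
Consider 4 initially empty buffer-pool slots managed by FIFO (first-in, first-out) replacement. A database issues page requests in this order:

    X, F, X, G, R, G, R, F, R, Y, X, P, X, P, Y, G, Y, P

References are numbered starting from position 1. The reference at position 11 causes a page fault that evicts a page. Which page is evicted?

pos 1: X → miss, frames (X)
pos 2: F → miss, frames (X F)
pos 3: X → hit
pos 4: G → miss, frames (X F G)
pos 5: R → miss, frames (X F G R)
pos 6: G → hit
pos 7: R → hit
pos 8: F → hit
pos 9: R → hit
pos 10: Y → miss, evict X, frames (F G R Y)
pos 11: X → miss, evict F, frames (G R Y X)
At position 11, page F is evicted.

F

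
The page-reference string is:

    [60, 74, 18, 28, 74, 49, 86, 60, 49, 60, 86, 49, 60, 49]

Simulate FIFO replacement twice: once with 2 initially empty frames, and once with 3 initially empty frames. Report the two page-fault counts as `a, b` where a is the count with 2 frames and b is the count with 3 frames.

12, 7

2 frames: F F F F F F F F F . F . F F → 12 faults.
3 frames: F F F F . F F F . . . . . . → 7 faults.
7 < 12: adding a frame reduced faults, as is typical.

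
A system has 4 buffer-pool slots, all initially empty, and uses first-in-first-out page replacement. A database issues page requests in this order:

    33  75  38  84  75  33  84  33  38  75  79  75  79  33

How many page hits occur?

33: miss, frames (33)
75: miss, frames (33 75)
38: miss, frames (33 75 38)
84: miss, frames (33 75 38 84)
75: hit
33: hit
84: hit
33: hit
38: hit
75: hit
79: miss, evict 33, frames (75 38 84 79)
75: hit
79: hit
33: miss, evict 75, frames (38 84 79 33)
Hits: 8.

8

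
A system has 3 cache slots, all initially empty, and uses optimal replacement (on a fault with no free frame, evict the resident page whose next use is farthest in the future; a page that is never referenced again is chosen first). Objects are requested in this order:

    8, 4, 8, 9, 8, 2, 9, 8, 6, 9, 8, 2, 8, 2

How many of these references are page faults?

6

8 -> fault, frames (8)
4 -> fault, frames (8 4)
8 -> hit
9 -> fault, frames (8 4 9)
8 -> hit
2 -> fault, evict 4, frames (8 9 2)
9 -> hit
8 -> hit
6 -> fault, evict 2, frames (8 9 6)
9 -> hit
8 -> hit
2 -> fault, evict 6, frames (8 9 2)
8 -> hit
2 -> hit
Page faults: 6.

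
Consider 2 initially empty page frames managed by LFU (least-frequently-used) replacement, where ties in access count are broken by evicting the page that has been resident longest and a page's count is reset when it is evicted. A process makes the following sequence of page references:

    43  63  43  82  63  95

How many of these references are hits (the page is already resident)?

43: miss, frames (43)
63: miss, frames (43 63)
43: hit
82: miss, evict 63, frames (43 82)
63: miss, evict 82, frames (43 63)
95: miss, evict 63, frames (43 95)
Hits: 1.

1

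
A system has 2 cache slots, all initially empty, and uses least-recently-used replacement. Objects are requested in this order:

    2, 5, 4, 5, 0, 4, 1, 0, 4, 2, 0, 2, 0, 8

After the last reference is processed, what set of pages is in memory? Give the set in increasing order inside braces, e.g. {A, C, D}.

2 -> fault, frames {2}
5 -> fault, frames {2,5}
4 -> fault, evict 2, frames {5,4}
5 -> hit
0 -> fault, evict 4, frames {5,0}
4 -> fault, evict 5, frames {0,4}
1 -> fault, evict 0, frames {4,1}
0 -> fault, evict 4, frames {1,0}
4 -> fault, evict 1, frames {0,4}
2 -> fault, evict 0, frames {4,2}
0 -> fault, evict 4, frames {2,0}
2 -> hit
0 -> hit
8 -> fault, evict 2, frames {0,8}

{0, 8}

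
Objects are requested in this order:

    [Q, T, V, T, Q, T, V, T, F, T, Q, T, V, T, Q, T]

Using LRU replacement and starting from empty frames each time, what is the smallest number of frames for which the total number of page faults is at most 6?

3

f=1: 16 faults
f=2: 9 faults
f=3: 6 faults
f=4: 4 faults
Smallest f with faults ≤ 6 is 3.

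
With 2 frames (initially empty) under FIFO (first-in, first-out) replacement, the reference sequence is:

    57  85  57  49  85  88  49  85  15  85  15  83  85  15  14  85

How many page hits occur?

57 -> fault, frames {57}
85 -> fault, frames {57,85}
57 -> hit
49 -> fault, evict 57, frames {85,49}
85 -> hit
88 -> fault, evict 85, frames {49,88}
49 -> hit
85 -> fault, evict 49, frames {88,85}
15 -> fault, evict 88, frames {85,15}
85 -> hit
15 -> hit
83 -> fault, evict 85, frames {15,83}
85 -> fault, evict 15, frames {83,85}
15 -> fault, evict 83, frames {85,15}
14 -> fault, evict 85, frames {15,14}
85 -> fault, evict 15, frames {14,85}
Hits: 5.

5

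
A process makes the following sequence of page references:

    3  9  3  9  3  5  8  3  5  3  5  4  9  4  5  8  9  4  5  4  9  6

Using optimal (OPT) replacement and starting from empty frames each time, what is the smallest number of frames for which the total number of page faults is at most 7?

f=1: 22 faults
f=2: 13 faults
f=3: 9 faults
f=4: 6 faults
f=5: 6 faults
f=6: 6 faults
Smallest f with faults ≤ 7 is 4.

4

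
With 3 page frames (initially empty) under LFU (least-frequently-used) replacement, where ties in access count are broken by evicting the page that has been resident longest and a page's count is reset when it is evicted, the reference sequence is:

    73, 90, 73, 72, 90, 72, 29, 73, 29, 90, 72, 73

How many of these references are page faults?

7

73 -> fault, frames [73]
90 -> fault, frames [73, 90]
73 -> hit
72 -> fault, frames [73, 90, 72]
90 -> hit
72 -> hit
29 -> fault, evict 73, frames [90, 72, 29]
73 -> fault, evict 29, frames [90, 72, 73]
29 -> fault, evict 73, frames [90, 72, 29]
90 -> hit
72 -> hit
73 -> fault, evict 29, frames [90, 72, 73]
Page faults: 7.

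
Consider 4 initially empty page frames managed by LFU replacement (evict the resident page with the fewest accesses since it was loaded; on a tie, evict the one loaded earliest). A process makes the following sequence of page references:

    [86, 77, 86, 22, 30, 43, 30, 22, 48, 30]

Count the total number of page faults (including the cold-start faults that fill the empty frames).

86: miss, frames [86]
77: miss, frames [86, 77]
86: hit
22: miss, frames [86, 77, 22]
30: miss, frames [86, 77, 22, 30]
43: miss, evict 77, frames [86, 22, 30, 43]
30: hit
22: hit
48: miss, evict 43, frames [86, 22, 30, 48]
30: hit
Page faults: 6.

6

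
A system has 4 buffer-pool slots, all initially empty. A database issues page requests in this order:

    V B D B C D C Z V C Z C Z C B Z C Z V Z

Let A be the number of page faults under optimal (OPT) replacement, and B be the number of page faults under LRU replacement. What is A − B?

Under OPT: F F F . F . . F . . . . . . . . . . . . → 5 faults.
Under LRU: F F F . F . . F F . . . . . F . . . . . → 7 faults.
A − B = 5 − 7 = -2.

-2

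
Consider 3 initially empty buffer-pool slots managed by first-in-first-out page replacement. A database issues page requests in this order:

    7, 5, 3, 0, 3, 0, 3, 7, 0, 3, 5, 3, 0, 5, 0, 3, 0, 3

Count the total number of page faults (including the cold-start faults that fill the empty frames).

7 → miss, frames {7}
5 → miss, frames {7,5}
3 → miss, frames {7,5,3}
0 → miss, evict 7, frames {5,3,0}
3 → hit
0 → hit
3 → hit
7 → miss, evict 5, frames {3,0,7}
0 → hit
3 → hit
5 → miss, evict 3, frames {0,7,5}
3 → miss, evict 0, frames {7,5,3}
0 → miss, evict 7, frames {5,3,0}
5 → hit
0 → hit
3 → hit
0 → hit
3 → hit
Page faults: 8.

8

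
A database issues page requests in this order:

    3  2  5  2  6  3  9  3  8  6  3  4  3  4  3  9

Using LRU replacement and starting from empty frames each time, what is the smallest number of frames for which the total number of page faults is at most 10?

3

f=1: 16 faults
f=2: 11 faults
f=3: 10 faults
f=4: 8 faults
f=5: 7 faults
f=6: 7 faults
f=7: 7 faults
Smallest f with faults ≤ 10 is 3.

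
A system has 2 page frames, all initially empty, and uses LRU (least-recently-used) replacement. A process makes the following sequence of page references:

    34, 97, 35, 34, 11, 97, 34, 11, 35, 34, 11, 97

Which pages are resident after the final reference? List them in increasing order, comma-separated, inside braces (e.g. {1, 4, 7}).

34 -> miss, frames (34)
97 -> miss, frames (34 97)
35 -> miss, evict 34, frames (97 35)
34 -> miss, evict 97, frames (35 34)
11 -> miss, evict 35, frames (34 11)
97 -> miss, evict 34, frames (11 97)
34 -> miss, evict 11, frames (97 34)
11 -> miss, evict 97, frames (34 11)
35 -> miss, evict 34, frames (11 35)
34 -> miss, evict 11, frames (35 34)
11 -> miss, evict 35, frames (34 11)
97 -> miss, evict 34, frames (11 97)

{11, 97}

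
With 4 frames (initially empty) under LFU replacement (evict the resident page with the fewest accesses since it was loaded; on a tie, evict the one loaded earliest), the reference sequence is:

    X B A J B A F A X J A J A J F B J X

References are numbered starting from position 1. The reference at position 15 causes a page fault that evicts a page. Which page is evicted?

pos 1: X → miss, frames [X]
pos 2: B → miss, frames [X, B]
pos 3: A → miss, frames [X, B, A]
pos 4: J → miss, frames [X, B, A, J]
pos 5: B → hit
pos 6: A → hit
pos 7: F → miss, evict X, frames [B, A, J, F]
pos 8: A → hit
pos 9: X → miss, evict J, frames [B, A, F, X]
pos 10: J → miss, evict F, frames [B, A, X, J]
pos 11: A → hit
pos 12: J → hit
pos 13: A → hit
pos 14: J → hit
pos 15: F → miss, evict X, frames [B, A, J, F]
At position 15, page X is evicted.

X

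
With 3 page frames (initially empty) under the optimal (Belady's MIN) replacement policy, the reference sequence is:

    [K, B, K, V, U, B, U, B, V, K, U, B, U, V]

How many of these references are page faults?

K → miss, frames (K)
B → miss, frames (K B)
K → hit
V → miss, frames (K B V)
U → miss, evict K, frames (B V U)
B → hit
U → hit
B → hit
V → hit
K → miss, evict V, frames (B U K)
U → hit
B → hit
U → hit
V → miss, evict K, frames (B U V)
Page faults: 6.

6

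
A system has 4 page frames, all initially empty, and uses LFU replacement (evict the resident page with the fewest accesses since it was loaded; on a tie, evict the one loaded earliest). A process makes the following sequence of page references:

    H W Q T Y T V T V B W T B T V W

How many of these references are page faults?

H -> fault, frames [H]
W -> fault, frames [H, W]
Q -> fault, frames [H, W, Q]
T -> fault, frames [H, W, Q, T]
Y -> fault, evict H, frames [W, Q, T, Y]
T -> hit
V -> fault, evict W, frames [Q, T, Y, V]
T -> hit
V -> hit
B -> fault, evict Q, frames [T, Y, V, B]
W -> fault, evict Y, frames [T, V, B, W]
T -> hit
B -> hit
T -> hit
V -> hit
W -> hit
Page faults: 8.

8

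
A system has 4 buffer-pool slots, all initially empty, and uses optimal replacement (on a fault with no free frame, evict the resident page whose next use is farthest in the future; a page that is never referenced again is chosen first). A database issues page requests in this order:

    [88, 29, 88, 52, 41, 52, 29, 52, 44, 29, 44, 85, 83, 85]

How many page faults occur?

88 -> miss, frames {88}
29 -> miss, frames {88,29}
88 -> hit
52 -> miss, frames {88,29,52}
41 -> miss, frames {88,29,52,41}
52 -> hit
29 -> hit
52 -> hit
44 -> miss, evict 41, frames {88,29,52,44}
29 -> hit
44 -> hit
85 -> miss, evict 44, frames {88,29,52,85}
83 -> miss, evict 52, frames {88,29,85,83}
85 -> hit
Page faults: 7.

7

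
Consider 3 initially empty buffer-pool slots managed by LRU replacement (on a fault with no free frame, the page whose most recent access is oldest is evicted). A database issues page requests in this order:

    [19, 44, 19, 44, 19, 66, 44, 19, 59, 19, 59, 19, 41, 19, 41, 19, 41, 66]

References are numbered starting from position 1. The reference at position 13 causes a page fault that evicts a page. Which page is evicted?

pos 1: 19: fault, frames {19}
pos 2: 44: fault, frames {19,44}
pos 3: 19: hit
pos 4: 44: hit
pos 5: 19: hit
pos 6: 66: fault, frames {44,19,66}
pos 7: 44: hit
pos 8: 19: hit
pos 9: 59: fault, evict 66, frames {44,19,59}
pos 10: 19: hit
pos 11: 59: hit
pos 12: 19: hit
pos 13: 41: fault, evict 44, frames {59,19,41}
At position 13, page 44 is evicted.

44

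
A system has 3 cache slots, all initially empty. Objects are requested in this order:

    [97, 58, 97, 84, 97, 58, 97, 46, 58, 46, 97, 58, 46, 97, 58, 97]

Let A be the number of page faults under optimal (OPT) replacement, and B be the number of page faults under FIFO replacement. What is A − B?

-2

Under OPT: F F . F . . . F . . . . . . . . → 4 faults.
Under FIFO: F F . F . . . F . . F F . . . . → 6 faults.
A − B = 4 − 6 = -2.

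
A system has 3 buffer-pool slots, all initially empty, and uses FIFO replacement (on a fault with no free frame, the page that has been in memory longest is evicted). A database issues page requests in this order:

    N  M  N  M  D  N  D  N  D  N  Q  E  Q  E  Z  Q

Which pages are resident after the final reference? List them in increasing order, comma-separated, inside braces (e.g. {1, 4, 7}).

{E, Q, Z}

N → miss, frames {N}
M → miss, frames {N,M}
N → hit
M → hit
D → miss, frames {N,M,D}
N → hit
D → hit
N → hit
D → hit
N → hit
Q → miss, evict N, frames {M,D,Q}
E → miss, evict M, frames {D,Q,E}
Q → hit
E → hit
Z → miss, evict D, frames {Q,E,Z}
Q → hit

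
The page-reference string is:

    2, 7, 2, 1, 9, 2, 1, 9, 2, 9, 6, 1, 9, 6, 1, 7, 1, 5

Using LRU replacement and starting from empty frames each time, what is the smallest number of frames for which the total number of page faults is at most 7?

4

f=1: 18 faults
f=2: 15 faults
f=3: 8 faults
f=4: 7 faults
f=5: 6 faults
f=6: 6 faults
Smallest f with faults ≤ 7 is 4.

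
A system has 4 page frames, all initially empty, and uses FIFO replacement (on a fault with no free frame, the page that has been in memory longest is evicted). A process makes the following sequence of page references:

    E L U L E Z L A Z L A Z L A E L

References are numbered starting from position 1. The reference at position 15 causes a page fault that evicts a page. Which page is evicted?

pos 1: E -> fault, frames (E)
pos 2: L -> fault, frames (E L)
pos 3: U -> fault, frames (E L U)
pos 4: L -> hit
pos 5: E -> hit
pos 6: Z -> fault, frames (E L U Z)
pos 7: L -> hit
pos 8: A -> fault, evict E, frames (L U Z A)
pos 9: Z -> hit
pos 10: L -> hit
pos 11: A -> hit
pos 12: Z -> hit
pos 13: L -> hit
pos 14: A -> hit
pos 15: E -> fault, evict L, frames (U Z A E)
At position 15, page L is evicted.

L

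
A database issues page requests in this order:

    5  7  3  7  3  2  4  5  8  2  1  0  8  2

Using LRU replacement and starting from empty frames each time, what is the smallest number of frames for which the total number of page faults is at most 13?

f=1: 14 faults
f=2: 12 faults
f=3: 12 faults
f=4: 9 faults
f=5: 8 faults
f=6: 8 faults
f=7: 8 faults
f=8: 8 faults
Smallest f with faults ≤ 13 is 2.

2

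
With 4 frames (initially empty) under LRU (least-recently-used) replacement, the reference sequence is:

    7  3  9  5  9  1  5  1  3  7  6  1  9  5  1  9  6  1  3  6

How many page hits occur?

7 -> miss, frames (7)
3 -> miss, frames (7 3)
9 -> miss, frames (7 3 9)
5 -> miss, frames (7 3 9 5)
9 -> hit
1 -> miss, evict 7, frames (3 5 9 1)
5 -> hit
1 -> hit
3 -> hit
7 -> miss, evict 9, frames (5 1 3 7)
6 -> miss, evict 5, frames (1 3 7 6)
1 -> hit
9 -> miss, evict 3, frames (7 6 1 9)
5 -> miss, evict 7, frames (6 1 9 5)
1 -> hit
9 -> hit
6 -> hit
1 -> hit
3 -> miss, evict 5, frames (9 6 1 3)
6 -> hit
Hits: 10.

10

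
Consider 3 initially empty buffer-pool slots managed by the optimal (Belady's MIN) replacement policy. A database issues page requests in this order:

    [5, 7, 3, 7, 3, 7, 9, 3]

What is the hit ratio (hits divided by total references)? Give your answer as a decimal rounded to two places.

0.50

5 -> miss, frames (5)
7 -> miss, frames (5 7)
3 -> miss, frames (5 7 3)
7 -> hit
3 -> hit
7 -> hit
9 -> miss, evict 7, frames (5 3 9)
3 -> hit
Hits: 4 of 8 references → 4/8 = 0.5000.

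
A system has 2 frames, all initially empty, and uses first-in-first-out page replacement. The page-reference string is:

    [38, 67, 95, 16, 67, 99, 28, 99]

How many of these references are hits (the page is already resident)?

1

38 → fault, frames [38]
67 → fault, frames [38, 67]
95 → fault, evict 38, frames [67, 95]
16 → fault, evict 67, frames [95, 16]
67 → fault, evict 95, frames [16, 67]
99 → fault, evict 16, frames [67, 99]
28 → fault, evict 67, frames [99, 28]
99 → hit
Hits: 1.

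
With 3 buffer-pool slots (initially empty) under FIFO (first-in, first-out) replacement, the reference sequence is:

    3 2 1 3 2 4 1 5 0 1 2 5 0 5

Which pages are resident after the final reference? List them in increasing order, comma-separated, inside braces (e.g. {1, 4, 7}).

3 -> fault, frames {3}
2 -> fault, frames {3,2}
1 -> fault, frames {3,2,1}
3 -> hit
2 -> hit
4 -> fault, evict 3, frames {2,1,4}
1 -> hit
5 -> fault, evict 2, frames {1,4,5}
0 -> fault, evict 1, frames {4,5,0}
1 -> fault, evict 4, frames {5,0,1}
2 -> fault, evict 5, frames {0,1,2}
5 -> fault, evict 0, frames {1,2,5}
0 -> fault, evict 1, frames {2,5,0}
5 -> hit

{0, 2, 5}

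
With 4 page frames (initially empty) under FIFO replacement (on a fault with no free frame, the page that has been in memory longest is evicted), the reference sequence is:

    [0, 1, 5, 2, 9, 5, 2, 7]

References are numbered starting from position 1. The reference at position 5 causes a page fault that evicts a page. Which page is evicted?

0

pos 1: 0 → fault, frames (0)
pos 2: 1 → fault, frames (0 1)
pos 3: 5 → fault, frames (0 1 5)
pos 4: 2 → fault, frames (0 1 5 2)
pos 5: 9 → fault, evict 0, frames (1 5 2 9)
At position 5, page 0 is evicted.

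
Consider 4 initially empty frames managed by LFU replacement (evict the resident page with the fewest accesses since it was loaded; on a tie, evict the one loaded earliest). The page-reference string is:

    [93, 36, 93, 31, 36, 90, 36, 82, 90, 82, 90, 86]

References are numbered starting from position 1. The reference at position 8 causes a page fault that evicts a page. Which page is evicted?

pos 1: 93: fault, frames {93}
pos 2: 36: fault, frames {93,36}
pos 3: 93: hit
pos 4: 31: fault, frames {93,36,31}
pos 5: 36: hit
pos 6: 90: fault, frames {93,36,31,90}
pos 7: 36: hit
pos 8: 82: fault, evict 31, frames {93,36,90,82}
At position 8, page 31 is evicted.

31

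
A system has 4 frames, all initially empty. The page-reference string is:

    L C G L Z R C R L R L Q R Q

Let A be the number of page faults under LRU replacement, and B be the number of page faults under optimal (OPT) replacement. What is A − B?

Under LRU: F F F . F F F . . . . F . . → 7 faults.
Under OPT: F F F . F F . . . . . F . . → 6 faults.
A − B = 7 − 6 = 1.

1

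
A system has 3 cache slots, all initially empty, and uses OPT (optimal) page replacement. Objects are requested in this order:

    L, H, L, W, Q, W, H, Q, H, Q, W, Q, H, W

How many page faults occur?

L -> fault, frames [L]
H -> fault, frames [L, H]
L -> hit
W -> fault, frames [L, H, W]
Q -> fault, evict L, frames [H, W, Q]
W -> hit
H -> hit
Q -> hit
H -> hit
Q -> hit
W -> hit
Q -> hit
H -> hit
W -> hit
Page faults: 4.

4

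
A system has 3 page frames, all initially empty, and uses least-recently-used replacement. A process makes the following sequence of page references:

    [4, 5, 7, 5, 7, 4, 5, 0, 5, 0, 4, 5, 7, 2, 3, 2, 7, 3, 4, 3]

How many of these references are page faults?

4 → miss, frames [4]
5 → miss, frames [4, 5]
7 → miss, frames [4, 5, 7]
5 → hit
7 → hit
4 → hit
5 → hit
0 → miss, evict 7, frames [4, 5, 0]
5 → hit
0 → hit
4 → hit
5 → hit
7 → miss, evict 0, frames [4, 5, 7]
2 → miss, evict 4, frames [5, 7, 2]
3 → miss, evict 5, frames [7, 2, 3]
2 → hit
7 → hit
3 → hit
4 → miss, evict 2, frames [7, 3, 4]
3 → hit
Page faults: 8.

8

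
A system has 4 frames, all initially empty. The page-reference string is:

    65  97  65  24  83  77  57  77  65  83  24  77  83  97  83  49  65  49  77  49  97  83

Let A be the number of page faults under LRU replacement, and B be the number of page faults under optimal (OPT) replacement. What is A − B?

Under LRU: F F . F F F F . F . F . . F . F F . F . F F → 14 faults.
Under OPT: F F . F F F F . . . F . . F . F . . . . . F → 10 faults.
A − B = 14 − 10 = 4.

4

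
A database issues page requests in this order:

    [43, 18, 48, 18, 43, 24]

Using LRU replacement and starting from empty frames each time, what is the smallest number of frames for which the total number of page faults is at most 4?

f=1: 6 faults
f=2: 5 faults
f=3: 4 faults
f=4: 4 faults
Smallest f with faults ≤ 4 is 3.

3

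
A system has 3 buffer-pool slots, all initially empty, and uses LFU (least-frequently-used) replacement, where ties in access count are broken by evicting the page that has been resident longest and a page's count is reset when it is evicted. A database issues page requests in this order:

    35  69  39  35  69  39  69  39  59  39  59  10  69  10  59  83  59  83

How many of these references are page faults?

9

35 -> fault, frames [35]
69 -> fault, frames [35, 69]
39 -> fault, frames [35, 69, 39]
35 -> hit
69 -> hit
39 -> hit
69 -> hit
39 -> hit
59 -> fault, evict 35, frames [69, 39, 59]
39 -> hit
59 -> hit
10 -> fault, evict 59, frames [69, 39, 10]
69 -> hit
10 -> hit
59 -> fault, evict 10, frames [69, 39, 59]
83 -> fault, evict 59, frames [69, 39, 83]
59 -> fault, evict 83, frames [69, 39, 59]
83 -> fault, evict 59, frames [69, 39, 83]
Page faults: 9.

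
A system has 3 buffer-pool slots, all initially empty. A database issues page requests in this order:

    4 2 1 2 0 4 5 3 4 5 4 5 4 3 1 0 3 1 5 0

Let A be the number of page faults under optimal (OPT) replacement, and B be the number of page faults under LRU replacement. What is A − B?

Under OPT: F F F . F . F F . . . . . . F F . . F . → 9 faults.
Under LRU: F F F . F F F F . . . . . . F F . . F F → 11 faults.
A − B = 9 − 11 = -2.

-2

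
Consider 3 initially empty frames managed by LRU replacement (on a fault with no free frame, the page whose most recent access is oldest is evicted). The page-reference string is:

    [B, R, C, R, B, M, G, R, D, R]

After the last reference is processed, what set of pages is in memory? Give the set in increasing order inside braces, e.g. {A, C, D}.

B: fault, frames {B}
R: fault, frames {B,R}
C: fault, frames {B,R,C}
R: hit
B: hit
M: fault, evict C, frames {R,B,M}
G: fault, evict R, frames {B,M,G}
R: fault, evict B, frames {M,G,R}
D: fault, evict M, frames {G,R,D}
R: hit

{D, G, R}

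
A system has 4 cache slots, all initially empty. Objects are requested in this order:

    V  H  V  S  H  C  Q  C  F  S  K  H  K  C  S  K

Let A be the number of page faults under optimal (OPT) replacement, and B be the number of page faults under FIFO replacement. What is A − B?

-3

Under OPT: F F . F . F F . F . F . . . . . → 7 faults.
Under FIFO: F F . F . F F . F . F F . F F . → 10 faults.
A − B = 7 − 10 = -3.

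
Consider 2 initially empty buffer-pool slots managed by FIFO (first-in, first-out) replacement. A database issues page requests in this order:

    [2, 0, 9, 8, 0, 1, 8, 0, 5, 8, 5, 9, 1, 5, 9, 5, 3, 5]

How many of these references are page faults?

2 -> miss, frames [2]
0 -> miss, frames [2, 0]
9 -> miss, evict 2, frames [0, 9]
8 -> miss, evict 0, frames [9, 8]
0 -> miss, evict 9, frames [8, 0]
1 -> miss, evict 8, frames [0, 1]
8 -> miss, evict 0, frames [1, 8]
0 -> miss, evict 1, frames [8, 0]
5 -> miss, evict 8, frames [0, 5]
8 -> miss, evict 0, frames [5, 8]
5 -> hit
9 -> miss, evict 5, frames [8, 9]
1 -> miss, evict 8, frames [9, 1]
5 -> miss, evict 9, frames [1, 5]
9 -> miss, evict 1, frames [5, 9]
5 -> hit
3 -> miss, evict 5, frames [9, 3]
5 -> miss, evict 9, frames [3, 5]
Page faults: 16.

16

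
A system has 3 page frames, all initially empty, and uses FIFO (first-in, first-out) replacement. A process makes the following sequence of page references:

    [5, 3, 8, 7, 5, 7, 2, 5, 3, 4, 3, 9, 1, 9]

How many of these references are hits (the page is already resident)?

4

5 → miss, frames [5]
3 → miss, frames [5, 3]
8 → miss, frames [5, 3, 8]
7 → miss, evict 5, frames [3, 8, 7]
5 → miss, evict 3, frames [8, 7, 5]
7 → hit
2 → miss, evict 8, frames [7, 5, 2]
5 → hit
3 → miss, evict 7, frames [5, 2, 3]
4 → miss, evict 5, frames [2, 3, 4]
3 → hit
9 → miss, evict 2, frames [3, 4, 9]
1 → miss, evict 3, frames [4, 9, 1]
9 → hit
Hits: 4.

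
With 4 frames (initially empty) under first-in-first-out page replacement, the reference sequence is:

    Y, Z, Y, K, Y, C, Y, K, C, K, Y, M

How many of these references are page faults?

5

Y: fault, frames {Y}
Z: fault, frames {Y,Z}
Y: hit
K: fault, frames {Y,Z,K}
Y: hit
C: fault, frames {Y,Z,K,C}
Y: hit
K: hit
C: hit
K: hit
Y: hit
M: fault, evict Y, frames {Z,K,C,M}
Page faults: 5.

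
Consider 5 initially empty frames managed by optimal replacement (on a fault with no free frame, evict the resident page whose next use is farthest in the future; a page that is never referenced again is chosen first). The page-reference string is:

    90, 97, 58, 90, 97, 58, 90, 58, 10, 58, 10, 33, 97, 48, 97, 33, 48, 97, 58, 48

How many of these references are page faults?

90: fault, frames [90]
97: fault, frames [90, 97]
58: fault, frames [90, 97, 58]
90: hit
97: hit
58: hit
90: hit
58: hit
10: fault, frames [90, 97, 58, 10]
58: hit
10: hit
33: fault, frames [90, 97, 58, 10, 33]
97: hit
48: fault, evict 10, frames [90, 97, 58, 33, 48]
97: hit
33: hit
48: hit
97: hit
58: hit
48: hit
Page faults: 6.

6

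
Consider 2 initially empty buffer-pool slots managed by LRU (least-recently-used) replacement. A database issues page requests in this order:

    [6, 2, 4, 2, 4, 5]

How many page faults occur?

4

6: miss, frames {6}
2: miss, frames {6,2}
4: miss, evict 6, frames {2,4}
2: hit
4: hit
5: miss, evict 2, frames {4,5}
Page faults: 4.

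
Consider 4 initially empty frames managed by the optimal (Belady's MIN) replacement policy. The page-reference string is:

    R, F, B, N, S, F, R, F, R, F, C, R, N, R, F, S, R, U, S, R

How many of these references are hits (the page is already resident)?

12

R: fault, frames (R)
F: fault, frames (R F)
B: fault, frames (R F B)
N: fault, frames (R F B N)
S: fault, evict B, frames (R F N S)
F: hit
R: hit
F: hit
R: hit
F: hit
C: fault, evict S, frames (R F N C)
R: hit
N: hit
R: hit
F: hit
S: fault, evict C, frames (R F N S)
R: hit
U: fault, evict N, frames (R F S U)
S: hit
R: hit
Hits: 12.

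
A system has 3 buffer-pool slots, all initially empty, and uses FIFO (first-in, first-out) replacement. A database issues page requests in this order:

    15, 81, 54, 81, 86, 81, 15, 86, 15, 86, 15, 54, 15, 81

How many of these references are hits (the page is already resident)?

15 → miss, frames [15]
81 → miss, frames [15, 81]
54 → miss, frames [15, 81, 54]
81 → hit
86 → miss, evict 15, frames [81, 54, 86]
81 → hit
15 → miss, evict 81, frames [54, 86, 15]
86 → hit
15 → hit
86 → hit
15 → hit
54 → hit
15 → hit
81 → miss, evict 54, frames [86, 15, 81]
Hits: 8.

8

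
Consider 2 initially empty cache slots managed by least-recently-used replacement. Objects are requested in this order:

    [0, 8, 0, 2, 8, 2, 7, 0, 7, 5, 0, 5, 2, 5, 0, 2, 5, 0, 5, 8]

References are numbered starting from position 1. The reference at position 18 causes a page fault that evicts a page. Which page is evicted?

2

pos 1: 0 -> miss, frames [0]
pos 2: 8 -> miss, frames [0, 8]
pos 3: 0 -> hit
pos 4: 2 -> miss, evict 8, frames [0, 2]
pos 5: 8 -> miss, evict 0, frames [2, 8]
pos 6: 2 -> hit
pos 7: 7 -> miss, evict 8, frames [2, 7]
pos 8: 0 -> miss, evict 2, frames [7, 0]
pos 9: 7 -> hit
pos 10: 5 -> miss, evict 0, frames [7, 5]
pos 11: 0 -> miss, evict 7, frames [5, 0]
pos 12: 5 -> hit
pos 13: 2 -> miss, evict 0, frames [5, 2]
pos 14: 5 -> hit
pos 15: 0 -> miss, evict 2, frames [5, 0]
pos 16: 2 -> miss, evict 5, frames [0, 2]
pos 17: 5 -> miss, evict 0, frames [2, 5]
pos 18: 0 -> miss, evict 2, frames [5, 0]
At position 18, page 2 is evicted.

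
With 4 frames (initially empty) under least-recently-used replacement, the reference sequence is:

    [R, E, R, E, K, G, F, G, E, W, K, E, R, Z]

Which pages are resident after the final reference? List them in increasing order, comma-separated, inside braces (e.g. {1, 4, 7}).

R → miss, frames [R]
E → miss, frames [R, E]
R → hit
E → hit
K → miss, frames [R, E, K]
G → miss, frames [R, E, K, G]
F → miss, evict R, frames [E, K, G, F]
G → hit
E → hit
W → miss, evict K, frames [F, G, E, W]
K → miss, evict F, frames [G, E, W, K]
E → hit
R → miss, evict G, frames [W, K, E, R]
Z → miss, evict W, frames [K, E, R, Z]

{E, K, R, Z}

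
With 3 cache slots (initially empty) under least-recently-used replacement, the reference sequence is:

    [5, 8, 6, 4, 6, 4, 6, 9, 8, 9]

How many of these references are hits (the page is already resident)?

5 -> miss, frames (5)
8 -> miss, frames (5 8)
6 -> miss, frames (5 8 6)
4 -> miss, evict 5, frames (8 6 4)
6 -> hit
4 -> hit
6 -> hit
9 -> miss, evict 8, frames (4 6 9)
8 -> miss, evict 4, frames (6 9 8)
9 -> hit
Hits: 4.

4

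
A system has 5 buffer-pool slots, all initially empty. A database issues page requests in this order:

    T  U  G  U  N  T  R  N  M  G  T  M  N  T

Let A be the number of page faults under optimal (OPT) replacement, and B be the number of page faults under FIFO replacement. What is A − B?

-1

Under OPT: F F F . F . F . F . . . . . → 6 faults.
Under FIFO: F F F . F . F . F . F . . . → 7 faults.
A − B = 6 − 7 = -1.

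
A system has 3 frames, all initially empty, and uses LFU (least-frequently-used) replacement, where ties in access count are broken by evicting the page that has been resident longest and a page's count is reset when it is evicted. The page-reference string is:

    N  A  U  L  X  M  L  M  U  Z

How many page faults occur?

N -> miss, frames {N}
A -> miss, frames {N,A}
U -> miss, frames {N,A,U}
L -> miss, evict N, frames {A,U,L}
X -> miss, evict A, frames {U,L,X}
M -> miss, evict U, frames {L,X,M}
L -> hit
M -> hit
U -> miss, evict X, frames {L,M,U}
Z -> miss, evict U, frames {L,M,Z}
Page faults: 8.

8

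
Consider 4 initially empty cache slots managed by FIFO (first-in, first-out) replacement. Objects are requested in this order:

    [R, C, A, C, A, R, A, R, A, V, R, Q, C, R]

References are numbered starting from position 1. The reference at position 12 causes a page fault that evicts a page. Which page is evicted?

R

pos 1: R -> miss, frames [R]
pos 2: C -> miss, frames [R, C]
pos 3: A -> miss, frames [R, C, A]
pos 4: C -> hit
pos 5: A -> hit
pos 6: R -> hit
pos 7: A -> hit
pos 8: R -> hit
pos 9: A -> hit
pos 10: V -> miss, frames [R, C, A, V]
pos 11: R -> hit
pos 12: Q -> miss, evict R, frames [C, A, V, Q]
At position 12, page R is evicted.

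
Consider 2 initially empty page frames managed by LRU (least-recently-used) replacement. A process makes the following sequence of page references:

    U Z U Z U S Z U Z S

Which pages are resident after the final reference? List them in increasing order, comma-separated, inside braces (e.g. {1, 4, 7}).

U → fault, frames (U)
Z → fault, frames (U Z)
U → hit
Z → hit
U → hit
S → fault, evict Z, frames (U S)
Z → fault, evict U, frames (S Z)
U → fault, evict S, frames (Z U)
Z → hit
S → fault, evict U, frames (Z S)

{S, Z}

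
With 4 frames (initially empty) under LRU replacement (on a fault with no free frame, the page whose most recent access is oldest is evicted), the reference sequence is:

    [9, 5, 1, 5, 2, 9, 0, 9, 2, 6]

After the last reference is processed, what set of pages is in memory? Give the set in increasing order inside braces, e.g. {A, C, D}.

{0, 2, 6, 9}

9 -> fault, frames (9)
5 -> fault, frames (9 5)
1 -> fault, frames (9 5 1)
5 -> hit
2 -> fault, frames (9 1 5 2)
9 -> hit
0 -> fault, evict 1, frames (5 2 9 0)
9 -> hit
2 -> hit
6 -> fault, evict 5, frames (0 9 2 6)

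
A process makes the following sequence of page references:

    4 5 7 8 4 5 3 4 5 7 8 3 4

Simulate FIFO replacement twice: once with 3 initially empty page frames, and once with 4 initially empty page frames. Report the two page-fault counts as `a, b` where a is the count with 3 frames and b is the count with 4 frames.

3 frames: F F F F F F F . . F F . F → 10 faults.
4 frames: F F F F . . F F F F F F F → 11 faults.
11 > 10: adding a frame increased faults — Belady's anomaly.

10, 11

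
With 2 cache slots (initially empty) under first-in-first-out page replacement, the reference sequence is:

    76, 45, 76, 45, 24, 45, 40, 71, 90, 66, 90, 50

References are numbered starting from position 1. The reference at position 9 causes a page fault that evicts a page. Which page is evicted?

pos 1: 76 -> fault, frames {76}
pos 2: 45 -> fault, frames {76,45}
pos 3: 76 -> hit
pos 4: 45 -> hit
pos 5: 24 -> fault, evict 76, frames {45,24}
pos 6: 45 -> hit
pos 7: 40 -> fault, evict 45, frames {24,40}
pos 8: 71 -> fault, evict 24, frames {40,71}
pos 9: 90 -> fault, evict 40, frames {71,90}
At position 9, page 40 is evicted.

40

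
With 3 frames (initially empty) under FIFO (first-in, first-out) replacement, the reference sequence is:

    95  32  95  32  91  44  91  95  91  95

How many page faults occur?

5

95 → miss, frames {95}
32 → miss, frames {95,32}
95 → hit
32 → hit
91 → miss, frames {95,32,91}
44 → miss, evict 95, frames {32,91,44}
91 → hit
95 → miss, evict 32, frames {91,44,95}
91 → hit
95 → hit
Page faults: 5.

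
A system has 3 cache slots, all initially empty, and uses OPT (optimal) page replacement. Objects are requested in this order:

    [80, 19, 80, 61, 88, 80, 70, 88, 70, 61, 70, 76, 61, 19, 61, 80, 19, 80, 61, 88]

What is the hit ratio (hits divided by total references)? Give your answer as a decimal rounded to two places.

0.55

80 -> fault, frames [80]
19 -> fault, frames [80, 19]
80 -> hit
61 -> fault, frames [80, 19, 61]
88 -> fault, evict 19, frames [80, 61, 88]
80 -> hit
70 -> fault, evict 80, frames [61, 88, 70]
88 -> hit
70 -> hit
61 -> hit
70 -> hit
76 -> fault, evict 70, frames [61, 88, 76]
61 -> hit
19 -> fault, evict 76, frames [61, 88, 19]
61 -> hit
80 -> fault, evict 88, frames [61, 19, 80]
19 -> hit
80 -> hit
61 -> hit
88 -> fault, evict 80, frames [61, 19, 88]
Hits: 11 of 20 references → 11/20 = 0.5500.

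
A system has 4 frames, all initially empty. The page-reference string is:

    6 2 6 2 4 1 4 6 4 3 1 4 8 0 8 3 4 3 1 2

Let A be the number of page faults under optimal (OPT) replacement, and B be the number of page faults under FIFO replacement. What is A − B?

-1

Under OPT: F F . . F F . . . F . . F F . . . . F F → 9 faults.
Under FIFO: F F . . F F . . . F . . F F . . F . F F → 10 faults.
A − B = 9 − 10 = -1.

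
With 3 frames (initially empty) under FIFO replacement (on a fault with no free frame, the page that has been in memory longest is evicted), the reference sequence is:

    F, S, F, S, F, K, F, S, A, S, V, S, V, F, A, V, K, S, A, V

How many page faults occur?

F -> miss, frames [F]
S -> miss, frames [F, S]
F -> hit
S -> hit
F -> hit
K -> miss, frames [F, S, K]
F -> hit
S -> hit
A -> miss, evict F, frames [S, K, A]
S -> hit
V -> miss, evict S, frames [K, A, V]
S -> miss, evict K, frames [A, V, S]
V -> hit
F -> miss, evict A, frames [V, S, F]
A -> miss, evict V, frames [S, F, A]
V -> miss, evict S, frames [F, A, V]
K -> miss, evict F, frames [A, V, K]
S -> miss, evict A, frames [V, K, S]
A -> miss, evict V, frames [K, S, A]
V -> miss, evict K, frames [S, A, V]
Page faults: 13.

13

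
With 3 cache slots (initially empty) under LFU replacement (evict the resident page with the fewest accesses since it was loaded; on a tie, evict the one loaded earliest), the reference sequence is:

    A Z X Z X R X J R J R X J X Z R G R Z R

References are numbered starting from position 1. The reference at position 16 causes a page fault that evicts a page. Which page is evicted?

pos 1: A → miss, frames (A)
pos 2: Z → miss, frames (A Z)
pos 3: X → miss, frames (A Z X)
pos 4: Z → hit
pos 5: X → hit
pos 6: R → miss, evict A, frames (Z X R)
pos 7: X → hit
pos 8: J → miss, evict R, frames (Z X J)
pos 9: R → miss, evict J, frames (Z X R)
pos 10: J → miss, evict R, frames (Z X J)
pos 11: R → miss, evict J, frames (Z X R)
pos 12: X → hit
pos 13: J → miss, evict R, frames (Z X J)
pos 14: X → hit
pos 15: Z → hit
pos 16: R → miss, evict J, frames (Z X R)
At position 16, page J is evicted.

J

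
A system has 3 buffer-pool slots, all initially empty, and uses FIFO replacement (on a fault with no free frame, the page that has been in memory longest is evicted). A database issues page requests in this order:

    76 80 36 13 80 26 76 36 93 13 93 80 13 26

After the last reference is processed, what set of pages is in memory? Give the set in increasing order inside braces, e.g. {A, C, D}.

76 -> miss, frames (76)
80 -> miss, frames (76 80)
36 -> miss, frames (76 80 36)
13 -> miss, evict 76, frames (80 36 13)
80 -> hit
26 -> miss, evict 80, frames (36 13 26)
76 -> miss, evict 36, frames (13 26 76)
36 -> miss, evict 13, frames (26 76 36)
93 -> miss, evict 26, frames (76 36 93)
13 -> miss, evict 76, frames (36 93 13)
93 -> hit
80 -> miss, evict 36, frames (93 13 80)
13 -> hit
26 -> miss, evict 93, frames (13 80 26)

{13, 26, 80}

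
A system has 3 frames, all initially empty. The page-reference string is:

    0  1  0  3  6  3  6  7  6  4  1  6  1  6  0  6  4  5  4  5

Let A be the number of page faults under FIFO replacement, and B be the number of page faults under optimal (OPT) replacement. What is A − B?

Under FIFO: F F . F F . . F . F F F . . F . F F . . → 11 faults.
Under OPT: F F . F F . . F . F . . . . F . . F . . → 8 faults.
A − B = 11 − 8 = 3.

3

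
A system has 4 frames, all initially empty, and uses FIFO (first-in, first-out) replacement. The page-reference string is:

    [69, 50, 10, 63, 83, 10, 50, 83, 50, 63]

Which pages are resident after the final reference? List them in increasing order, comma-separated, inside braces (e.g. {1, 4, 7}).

69 -> fault, frames {69}
50 -> fault, frames {69,50}
10 -> fault, frames {69,50,10}
63 -> fault, frames {69,50,10,63}
83 -> fault, evict 69, frames {50,10,63,83}
10 -> hit
50 -> hit
83 -> hit
50 -> hit
63 -> hit

{10, 50, 63, 83}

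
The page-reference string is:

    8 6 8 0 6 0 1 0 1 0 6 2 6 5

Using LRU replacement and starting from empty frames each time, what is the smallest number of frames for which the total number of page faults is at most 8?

f=1: 14 faults
f=2: 8 faults
f=3: 6 faults
f=4: 6 faults
f=5: 6 faults
f=6: 6 faults
Smallest f with faults ≤ 8 is 2.

2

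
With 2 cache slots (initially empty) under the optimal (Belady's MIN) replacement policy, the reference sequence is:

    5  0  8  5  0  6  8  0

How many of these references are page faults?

5 -> miss, frames [5]
0 -> miss, frames [5, 0]
8 -> miss, evict 0, frames [5, 8]
5 -> hit
0 -> miss, evict 5, frames [8, 0]
6 -> miss, evict 0, frames [8, 6]
8 -> hit
0 -> miss, evict 6, frames [8, 0]
Page faults: 6.

6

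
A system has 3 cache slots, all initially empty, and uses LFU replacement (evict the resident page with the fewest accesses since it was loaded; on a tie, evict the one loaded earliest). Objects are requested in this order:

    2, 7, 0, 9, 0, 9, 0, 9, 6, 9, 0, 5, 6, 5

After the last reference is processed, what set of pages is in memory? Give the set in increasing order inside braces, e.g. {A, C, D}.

{0, 5, 9}

2 -> miss, frames [2]
7 -> miss, frames [2, 7]
0 -> miss, frames [2, 7, 0]
9 -> miss, evict 2, frames [7, 0, 9]
0 -> hit
9 -> hit
0 -> hit
9 -> hit
6 -> miss, evict 7, frames [0, 9, 6]
9 -> hit
0 -> hit
5 -> miss, evict 6, frames [0, 9, 5]
6 -> miss, evict 5, frames [0, 9, 6]
5 -> miss, evict 6, frames [0, 9, 5]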